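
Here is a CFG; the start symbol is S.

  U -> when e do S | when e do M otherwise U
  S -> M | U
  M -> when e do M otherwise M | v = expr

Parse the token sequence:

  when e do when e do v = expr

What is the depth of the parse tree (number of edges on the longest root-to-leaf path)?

[S [U when e do [S [U when e do [S [M v = expr]]]]]]

6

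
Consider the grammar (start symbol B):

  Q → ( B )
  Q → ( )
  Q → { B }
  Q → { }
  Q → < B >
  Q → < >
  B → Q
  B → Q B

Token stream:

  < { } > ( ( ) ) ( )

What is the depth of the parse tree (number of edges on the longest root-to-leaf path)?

[B [Q < [B [Q { }]] >] [B [Q ( [B [Q ( )]] )] [B [Q ( )]]]]

5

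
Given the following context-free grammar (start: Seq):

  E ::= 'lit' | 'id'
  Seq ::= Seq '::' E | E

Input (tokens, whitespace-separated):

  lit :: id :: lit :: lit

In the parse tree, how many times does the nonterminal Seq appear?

[Seq [Seq [Seq [Seq [E lit]] :: [E id]] :: [E lit]] :: [E lit]]

4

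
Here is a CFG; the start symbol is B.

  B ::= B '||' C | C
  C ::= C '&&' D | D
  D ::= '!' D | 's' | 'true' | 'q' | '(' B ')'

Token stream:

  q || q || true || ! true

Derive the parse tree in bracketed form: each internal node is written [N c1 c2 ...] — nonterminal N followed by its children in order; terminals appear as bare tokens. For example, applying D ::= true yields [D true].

B
B || C
B || C || C
B || C || C || C
C || C || C || C
D || C || C || C
q || C || C || C
q || D || C || C
q || q || C || C
q || q || D || C
q || q || true || C
q || q || true || D
q || q || true || ! D
q || q || true || ! true

[B [B [B [B [C [D q]]] || [C [D q]]] || [C [D true]]] || [C [D ! [D true]]]]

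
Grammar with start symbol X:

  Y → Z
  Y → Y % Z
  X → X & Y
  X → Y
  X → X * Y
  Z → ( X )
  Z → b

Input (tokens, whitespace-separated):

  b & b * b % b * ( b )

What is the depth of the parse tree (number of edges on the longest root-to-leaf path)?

6

[X [X [X [X [Y [Z b]]] & [Y [Z b]]] * [Y [Y [Z b]] % [Z b]]] * [Y [Z ( [X [Y [Z b]]] )]]]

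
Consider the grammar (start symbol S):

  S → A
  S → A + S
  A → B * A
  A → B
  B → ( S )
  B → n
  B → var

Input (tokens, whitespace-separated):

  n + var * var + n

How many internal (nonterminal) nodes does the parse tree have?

11

[S [A [B n]] + [S [A [B var] * [A [B var]]] + [S [A [B n]]]]]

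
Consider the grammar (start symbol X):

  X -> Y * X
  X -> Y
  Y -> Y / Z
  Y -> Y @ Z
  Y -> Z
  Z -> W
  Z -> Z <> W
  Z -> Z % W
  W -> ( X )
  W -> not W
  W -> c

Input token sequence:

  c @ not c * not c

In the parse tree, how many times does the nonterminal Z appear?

3

[X [Y [Y [Z [W c]]] @ [Z [W not [W c]]]] * [X [Y [Z [W not [W c]]]]]]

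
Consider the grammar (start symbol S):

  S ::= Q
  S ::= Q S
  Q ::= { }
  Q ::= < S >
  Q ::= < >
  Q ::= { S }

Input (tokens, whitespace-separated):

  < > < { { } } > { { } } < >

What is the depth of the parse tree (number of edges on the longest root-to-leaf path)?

[S [Q < >] [S [Q < [S [Q { [S [Q { }]] }]] >] [S [Q { [S [Q { }]] }] [S [Q < >]]]]]

7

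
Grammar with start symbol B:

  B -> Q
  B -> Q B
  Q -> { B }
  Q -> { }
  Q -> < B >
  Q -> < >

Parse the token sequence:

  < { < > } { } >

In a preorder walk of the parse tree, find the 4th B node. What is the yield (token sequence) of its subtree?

{ }

[B [Q < [B [Q { [B [Q < >]] }] [B [Q { }]]] >]]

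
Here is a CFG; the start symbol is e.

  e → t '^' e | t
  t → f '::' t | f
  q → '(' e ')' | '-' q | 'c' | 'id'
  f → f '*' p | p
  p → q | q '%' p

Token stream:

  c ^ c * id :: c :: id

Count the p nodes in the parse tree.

5

[e [t [f [p [q c]]]] ^ [e [t [f [f [p [q c]]] * [p [q id]]] :: [t [f [p [q c]]] :: [t [f [p [q id]]]]]]]]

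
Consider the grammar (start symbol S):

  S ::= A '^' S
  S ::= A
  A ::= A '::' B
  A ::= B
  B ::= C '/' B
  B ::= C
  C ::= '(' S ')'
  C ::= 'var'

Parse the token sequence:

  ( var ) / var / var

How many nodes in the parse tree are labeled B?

4

[S [A [B [C ( [S [A [B [C var]]]] )] / [B [C var] / [B [C var]]]]]]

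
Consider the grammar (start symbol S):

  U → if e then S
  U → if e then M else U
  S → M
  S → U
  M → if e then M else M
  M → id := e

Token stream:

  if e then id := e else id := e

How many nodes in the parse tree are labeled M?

3

[S [M if e then [M id := e] else [M id := e]]]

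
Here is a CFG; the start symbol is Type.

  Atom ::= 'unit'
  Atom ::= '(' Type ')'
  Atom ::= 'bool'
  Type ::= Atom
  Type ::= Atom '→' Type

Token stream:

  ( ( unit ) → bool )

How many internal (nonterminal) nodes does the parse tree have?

8

[Type [Atom ( [Type [Atom ( [Type [Atom unit]] )] → [Type [Atom bool]]] )]]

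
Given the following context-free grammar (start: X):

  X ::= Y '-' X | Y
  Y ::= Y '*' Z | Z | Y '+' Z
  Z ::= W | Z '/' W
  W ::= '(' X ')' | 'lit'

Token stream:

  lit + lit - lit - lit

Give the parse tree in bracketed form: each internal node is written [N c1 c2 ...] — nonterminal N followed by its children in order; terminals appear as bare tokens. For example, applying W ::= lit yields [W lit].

[X [Y [Y [Z [W lit]]] + [Z [W lit]]] - [X [Y [Z [W lit]]] - [X [Y [Z [W lit]]]]]]

X
Y - X
Y + Z - X
Z + Z - X
W + Z - X
lit + Z - X
lit + W - X
lit + lit - X
lit + lit - Y - X
lit + lit - Z - X
lit + lit - W - X
lit + lit - lit - X
lit + lit - lit - Y
lit + lit - lit - Z
lit + lit - lit - W
lit + lit - lit - lit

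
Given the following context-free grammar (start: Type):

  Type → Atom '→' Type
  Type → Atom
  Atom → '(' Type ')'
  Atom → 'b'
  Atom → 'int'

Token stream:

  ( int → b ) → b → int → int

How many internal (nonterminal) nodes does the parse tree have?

[Type [Atom ( [Type [Atom int] → [Type [Atom b]]] )] → [Type [Atom b] → [Type [Atom int] → [Type [Atom int]]]]]

12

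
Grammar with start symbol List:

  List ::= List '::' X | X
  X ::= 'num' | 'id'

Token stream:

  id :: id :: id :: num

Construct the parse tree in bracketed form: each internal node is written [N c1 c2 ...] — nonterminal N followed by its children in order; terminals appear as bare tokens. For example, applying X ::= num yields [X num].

[List [List [List [List [X id]] :: [X id]] :: [X id]] :: [X num]]

List
List :: X
List :: X :: X
List :: X :: X :: X
X :: X :: X :: X
id :: X :: X :: X
id :: id :: X :: X
id :: id :: id :: X
id :: id :: id :: num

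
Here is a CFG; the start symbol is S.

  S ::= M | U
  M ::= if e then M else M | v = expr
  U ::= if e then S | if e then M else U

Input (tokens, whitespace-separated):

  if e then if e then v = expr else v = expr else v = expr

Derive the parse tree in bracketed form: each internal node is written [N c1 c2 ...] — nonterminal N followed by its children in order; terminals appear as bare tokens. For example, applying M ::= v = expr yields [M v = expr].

S
M
if e then M else M
if e then if e then M else M else M
if e then if e then v = expr else M else M
if e then if e then v = expr else v = expr else M
if e then if e then v = expr else v = expr else v = expr

[S [M if e then [M if e then [M v = expr] else [M v = expr]] else [M v = expr]]]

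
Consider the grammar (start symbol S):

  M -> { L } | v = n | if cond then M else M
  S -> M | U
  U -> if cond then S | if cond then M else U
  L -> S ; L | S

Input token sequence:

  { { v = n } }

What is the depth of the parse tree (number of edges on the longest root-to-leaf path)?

[S [M { [L [S [M { [L [S [M v = n]]] }]]] }]]

8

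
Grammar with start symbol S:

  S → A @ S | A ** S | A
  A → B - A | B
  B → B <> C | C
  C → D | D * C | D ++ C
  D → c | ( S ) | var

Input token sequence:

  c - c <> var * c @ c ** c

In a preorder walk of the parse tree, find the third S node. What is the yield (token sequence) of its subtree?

c

[S [A [B [C [D c]]] - [A [B [B [C [D c]]] <> [C [D var] * [C [D c]]]]]] @ [S [A [B [C [D c]]]] ** [S [A [B [C [D c]]]]]]]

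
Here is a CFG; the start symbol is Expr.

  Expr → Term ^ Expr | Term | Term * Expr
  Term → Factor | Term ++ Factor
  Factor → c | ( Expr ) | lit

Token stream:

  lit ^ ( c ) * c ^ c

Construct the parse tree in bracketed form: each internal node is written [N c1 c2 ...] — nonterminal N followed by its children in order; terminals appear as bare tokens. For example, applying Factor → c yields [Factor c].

Expr
Term ^ Expr
Factor ^ Expr
lit ^ Expr
lit ^ Term * Expr
lit ^ Factor * Expr
lit ^ ( Expr ) * Expr
lit ^ ( Term ) * Expr
lit ^ ( Factor ) * Expr
lit ^ ( c ) * Expr
lit ^ ( c ) * Term ^ Expr
lit ^ ( c ) * Factor ^ Expr
lit ^ ( c ) * c ^ Expr
lit ^ ( c ) * c ^ Term
lit ^ ( c ) * c ^ Factor
lit ^ ( c ) * c ^ c

[Expr [Term [Factor lit]] ^ [Expr [Term [Factor ( [Expr [Term [Factor c]]] )]] * [Expr [Term [Factor c]] ^ [Expr [Term [Factor c]]]]]]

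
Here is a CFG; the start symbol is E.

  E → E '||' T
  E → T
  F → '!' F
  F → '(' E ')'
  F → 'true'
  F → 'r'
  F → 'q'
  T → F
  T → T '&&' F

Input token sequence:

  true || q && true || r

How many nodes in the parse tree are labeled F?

4

[E [E [E [T [F true]]] || [T [T [F q]] && [F true]]] || [T [F r]]]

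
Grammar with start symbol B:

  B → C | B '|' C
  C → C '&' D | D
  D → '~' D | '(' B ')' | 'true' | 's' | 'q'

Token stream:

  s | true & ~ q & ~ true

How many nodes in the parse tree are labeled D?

6

[B [B [C [D s]]] | [C [C [C [D true]] & [D ~ [D q]]] & [D ~ [D true]]]]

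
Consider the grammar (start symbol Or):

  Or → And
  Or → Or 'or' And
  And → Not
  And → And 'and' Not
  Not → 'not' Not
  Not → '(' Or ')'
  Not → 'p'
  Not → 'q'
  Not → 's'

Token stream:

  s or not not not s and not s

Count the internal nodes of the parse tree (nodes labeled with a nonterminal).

[Or [Or [And [Not s]]] or [And [And [Not not [Not not [Not not [Not s]]]]] and [Not not [Not s]]]]

12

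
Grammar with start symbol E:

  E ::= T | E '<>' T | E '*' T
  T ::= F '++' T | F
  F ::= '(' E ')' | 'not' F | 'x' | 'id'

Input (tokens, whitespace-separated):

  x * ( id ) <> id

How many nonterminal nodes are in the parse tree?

[E [E [E [T [F x]]] * [T [F ( [E [T [F id]]] )]]] <> [T [F id]]]

12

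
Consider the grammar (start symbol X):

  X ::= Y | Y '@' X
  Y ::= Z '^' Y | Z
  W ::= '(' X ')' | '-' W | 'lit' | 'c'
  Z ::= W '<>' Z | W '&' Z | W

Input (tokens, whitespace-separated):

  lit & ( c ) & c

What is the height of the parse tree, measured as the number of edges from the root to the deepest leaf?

9

[X [Y [Z [W lit] & [Z [W ( [X [Y [Z [W c]]]] )] & [Z [W c]]]]]]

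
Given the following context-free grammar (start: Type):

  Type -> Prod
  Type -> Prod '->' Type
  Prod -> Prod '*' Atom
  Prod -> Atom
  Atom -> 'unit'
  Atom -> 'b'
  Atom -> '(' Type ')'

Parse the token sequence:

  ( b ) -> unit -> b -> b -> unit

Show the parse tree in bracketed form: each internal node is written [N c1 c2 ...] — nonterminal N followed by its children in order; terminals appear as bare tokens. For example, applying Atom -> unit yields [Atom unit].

Type
Prod -> Type
Atom -> Type
( Type ) -> Type
( Prod ) -> Type
( Atom ) -> Type
( b ) -> Type
( b ) -> Prod -> Type
( b ) -> Atom -> Type
( b ) -> unit -> Type
( b ) -> unit -> Prod -> Type
( b ) -> unit -> Atom -> Type
( b ) -> unit -> b -> Type
( b ) -> unit -> b -> Prod -> Type
( b ) -> unit -> b -> Atom -> Type
( b ) -> unit -> b -> b -> Type
( b ) -> unit -> b -> b -> Prod
( b ) -> unit -> b -> b -> Atom
( b ) -> unit -> b -> b -> unit

[Type [Prod [Atom ( [Type [Prod [Atom b]]] )]] -> [Type [Prod [Atom unit]] -> [Type [Prod [Atom b]] -> [Type [Prod [Atom b]] -> [Type [Prod [Atom unit]]]]]]]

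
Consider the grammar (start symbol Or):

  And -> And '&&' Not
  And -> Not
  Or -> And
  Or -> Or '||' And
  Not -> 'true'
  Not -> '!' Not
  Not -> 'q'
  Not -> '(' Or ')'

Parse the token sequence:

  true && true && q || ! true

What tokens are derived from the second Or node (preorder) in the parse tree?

true && true && q

[Or [Or [And [And [And [Not true]] && [Not true]] && [Not q]]] || [And [Not ! [Not true]]]]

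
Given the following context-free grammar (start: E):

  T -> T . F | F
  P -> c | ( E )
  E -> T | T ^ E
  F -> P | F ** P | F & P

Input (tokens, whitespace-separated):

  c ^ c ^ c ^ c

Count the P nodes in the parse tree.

4

[E [T [F [P c]]] ^ [E [T [F [P c]]] ^ [E [T [F [P c]]] ^ [E [T [F [P c]]]]]]]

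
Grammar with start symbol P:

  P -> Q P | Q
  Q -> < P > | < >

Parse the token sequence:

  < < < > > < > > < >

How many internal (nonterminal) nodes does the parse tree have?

[P [Q < [P [Q < [P [Q < >]] >] [P [Q < >]]] >] [P [Q < >]]]

10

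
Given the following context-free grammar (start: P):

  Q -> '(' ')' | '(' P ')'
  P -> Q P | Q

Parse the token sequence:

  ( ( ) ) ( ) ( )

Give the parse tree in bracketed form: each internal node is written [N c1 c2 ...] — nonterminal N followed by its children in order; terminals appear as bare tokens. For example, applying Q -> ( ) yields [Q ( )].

P
Q P
( P ) P
( Q ) P
( ( ) ) P
( ( ) ) Q P
( ( ) ) ( ) P
( ( ) ) ( ) Q
( ( ) ) ( ) ( )

[P [Q ( [P [Q ( )]] )] [P [Q ( )] [P [Q ( )]]]]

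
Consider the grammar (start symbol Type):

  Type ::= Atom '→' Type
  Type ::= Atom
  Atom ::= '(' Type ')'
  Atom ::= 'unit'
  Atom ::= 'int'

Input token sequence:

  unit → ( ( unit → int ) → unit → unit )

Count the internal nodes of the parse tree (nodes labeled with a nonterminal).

[Type [Atom unit] → [Type [Atom ( [Type [Atom ( [Type [Atom unit] → [Type [Atom int]]] )] → [Type [Atom unit] → [Type [Atom unit]]]] )]]]

14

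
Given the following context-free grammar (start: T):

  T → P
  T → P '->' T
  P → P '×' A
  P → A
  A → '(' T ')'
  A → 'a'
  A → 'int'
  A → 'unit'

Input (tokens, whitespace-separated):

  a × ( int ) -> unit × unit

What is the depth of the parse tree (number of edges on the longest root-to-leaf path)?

6

[T [P [P [A a]] × [A ( [T [P [A int]]] )]] -> [T [P [P [A unit]] × [A unit]]]]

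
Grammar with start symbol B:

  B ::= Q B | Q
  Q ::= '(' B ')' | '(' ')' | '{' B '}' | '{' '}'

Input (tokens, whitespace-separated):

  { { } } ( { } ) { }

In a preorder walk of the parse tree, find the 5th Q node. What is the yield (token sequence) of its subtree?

{ }

[B [Q { [B [Q { }]] }] [B [Q ( [B [Q { }]] )] [B [Q { }]]]]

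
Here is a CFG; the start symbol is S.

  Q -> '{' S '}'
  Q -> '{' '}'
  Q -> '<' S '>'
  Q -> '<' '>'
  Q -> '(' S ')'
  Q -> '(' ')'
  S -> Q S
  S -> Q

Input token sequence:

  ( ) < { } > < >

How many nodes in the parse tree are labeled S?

4

[S [Q ( )] [S [Q < [S [Q { }]] >] [S [Q < >]]]]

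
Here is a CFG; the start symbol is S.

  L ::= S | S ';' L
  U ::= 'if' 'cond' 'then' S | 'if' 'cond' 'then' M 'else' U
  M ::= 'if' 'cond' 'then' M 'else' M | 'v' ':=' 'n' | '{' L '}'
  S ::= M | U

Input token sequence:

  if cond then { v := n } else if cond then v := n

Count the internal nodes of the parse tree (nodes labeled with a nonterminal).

9

[S [U if cond then [M { [L [S [M v := n]]] }] else [U if cond then [S [M v := n]]]]]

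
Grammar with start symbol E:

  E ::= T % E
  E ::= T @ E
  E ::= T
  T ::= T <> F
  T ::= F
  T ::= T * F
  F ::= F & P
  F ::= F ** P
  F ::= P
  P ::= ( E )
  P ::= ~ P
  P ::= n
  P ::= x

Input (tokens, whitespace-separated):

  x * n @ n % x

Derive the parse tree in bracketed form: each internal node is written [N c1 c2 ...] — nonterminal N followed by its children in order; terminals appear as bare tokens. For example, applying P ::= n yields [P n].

E
T @ E
T * F @ E
F * F @ E
P * F @ E
x * F @ E
x * P @ E
x * n @ E
x * n @ T % E
x * n @ F % E
x * n @ P % E
x * n @ n % E
x * n @ n % T
x * n @ n % F
x * n @ n % P
x * n @ n % x

[E [T [T [F [P x]]] * [F [P n]]] @ [E [T [F [P n]]] % [E [T [F [P x]]]]]]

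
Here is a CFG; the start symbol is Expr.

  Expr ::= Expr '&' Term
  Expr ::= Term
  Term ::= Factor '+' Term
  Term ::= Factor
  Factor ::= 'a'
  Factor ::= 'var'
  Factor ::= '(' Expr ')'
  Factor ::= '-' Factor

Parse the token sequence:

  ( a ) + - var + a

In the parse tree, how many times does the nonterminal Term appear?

4

[Expr [Term [Factor ( [Expr [Term [Factor a]]] )] + [Term [Factor - [Factor var]] + [Term [Factor a]]]]]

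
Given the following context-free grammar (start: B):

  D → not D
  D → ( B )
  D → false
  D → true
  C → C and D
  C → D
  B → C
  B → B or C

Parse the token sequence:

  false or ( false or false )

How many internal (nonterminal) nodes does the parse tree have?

[B [B [C [D false]]] or [C [D ( [B [B [C [D false]]] or [C [D false]]] )]]]

12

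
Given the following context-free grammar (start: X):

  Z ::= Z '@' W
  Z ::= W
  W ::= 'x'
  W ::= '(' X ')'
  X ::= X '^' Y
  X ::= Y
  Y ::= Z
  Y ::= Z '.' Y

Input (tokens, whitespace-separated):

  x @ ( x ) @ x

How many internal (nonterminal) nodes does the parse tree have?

12

[X [Y [Z [Z [Z [W x]] @ [W ( [X [Y [Z [W x]]]] )]] @ [W x]]]]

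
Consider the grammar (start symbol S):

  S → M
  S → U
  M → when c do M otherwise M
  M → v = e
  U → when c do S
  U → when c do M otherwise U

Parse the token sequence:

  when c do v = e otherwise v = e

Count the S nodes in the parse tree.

[S [M when c do [M v = e] otherwise [M v = e]]]

1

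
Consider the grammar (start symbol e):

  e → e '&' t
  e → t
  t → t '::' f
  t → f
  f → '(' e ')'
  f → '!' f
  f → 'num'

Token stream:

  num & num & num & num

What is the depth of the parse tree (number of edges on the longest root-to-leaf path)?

[e [e [e [e [t [f num]]] & [t [f num]]] & [t [f num]]] & [t [f num]]]

6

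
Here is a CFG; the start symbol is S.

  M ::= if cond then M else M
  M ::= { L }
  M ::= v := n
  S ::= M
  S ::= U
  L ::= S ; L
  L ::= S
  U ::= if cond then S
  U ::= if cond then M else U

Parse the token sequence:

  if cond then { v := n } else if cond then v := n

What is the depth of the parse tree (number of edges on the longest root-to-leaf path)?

[S [U if cond then [M { [L [S [M v := n]]] }] else [U if cond then [S [M v := n]]]]]

6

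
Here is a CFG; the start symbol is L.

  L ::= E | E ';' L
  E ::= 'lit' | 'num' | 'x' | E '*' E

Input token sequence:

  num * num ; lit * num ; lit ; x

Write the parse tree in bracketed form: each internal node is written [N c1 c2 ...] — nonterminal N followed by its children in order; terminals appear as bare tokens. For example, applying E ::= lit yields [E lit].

L
E ; L
E * E ; L
num * E ; L
num * num ; L
num * num ; E ; L
num * num ; E * E ; L
num * num ; lit * E ; L
num * num ; lit * num ; L
num * num ; lit * num ; E ; L
num * num ; lit * num ; lit ; L
num * num ; lit * num ; lit ; E
num * num ; lit * num ; lit ; x

[L [E [E num] * [E num]] ; [L [E [E lit] * [E num]] ; [L [E lit] ; [L [E x]]]]]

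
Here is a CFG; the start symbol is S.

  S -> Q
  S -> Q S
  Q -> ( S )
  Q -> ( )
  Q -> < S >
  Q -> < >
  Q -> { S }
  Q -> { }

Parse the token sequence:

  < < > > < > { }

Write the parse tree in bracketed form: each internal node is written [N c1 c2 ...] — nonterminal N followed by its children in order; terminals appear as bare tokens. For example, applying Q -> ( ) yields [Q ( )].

S
Q S
< S > S
< Q > S
< < > > S
< < > > Q S
< < > > < > S
< < > > < > Q
< < > > < > { }

[S [Q < [S [Q < >]] >] [S [Q < >] [S [Q { }]]]]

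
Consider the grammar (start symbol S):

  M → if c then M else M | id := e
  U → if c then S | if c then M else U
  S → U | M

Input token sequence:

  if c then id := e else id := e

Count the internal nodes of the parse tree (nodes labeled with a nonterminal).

[S [M if c then [M id := e] else [M id := e]]]

4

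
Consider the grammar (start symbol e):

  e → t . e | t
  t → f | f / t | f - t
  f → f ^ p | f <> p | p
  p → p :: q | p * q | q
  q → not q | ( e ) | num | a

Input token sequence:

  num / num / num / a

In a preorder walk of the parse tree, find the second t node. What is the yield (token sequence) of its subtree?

[e [t [f [p [q num]]] / [t [f [p [q num]]] / [t [f [p [q num]]] / [t [f [p [q a]]]]]]]]

num / num / a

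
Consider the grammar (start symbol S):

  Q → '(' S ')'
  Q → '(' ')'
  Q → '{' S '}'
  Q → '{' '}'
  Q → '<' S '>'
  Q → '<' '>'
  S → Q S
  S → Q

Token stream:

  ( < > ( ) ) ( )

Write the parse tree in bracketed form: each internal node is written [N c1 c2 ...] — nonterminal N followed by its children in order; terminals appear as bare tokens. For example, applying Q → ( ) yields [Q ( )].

S
Q S
( S ) S
( Q S ) S
( < > S ) S
( < > Q ) S
( < > ( ) ) S
( < > ( ) ) Q
( < > ( ) ) ( )

[S [Q ( [S [Q < >] [S [Q ( )]]] )] [S [Q ( )]]]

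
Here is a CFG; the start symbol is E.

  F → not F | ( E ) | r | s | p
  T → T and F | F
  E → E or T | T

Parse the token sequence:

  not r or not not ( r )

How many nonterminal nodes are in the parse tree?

[E [E [T [F not [F r]]]] or [T [F not [F not [F ( [E [T [F r]]] )]]]]]

12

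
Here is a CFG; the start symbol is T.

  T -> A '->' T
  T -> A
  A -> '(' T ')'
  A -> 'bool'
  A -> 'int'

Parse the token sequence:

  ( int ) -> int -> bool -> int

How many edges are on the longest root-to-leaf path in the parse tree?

5

[T [A ( [T [A int]] )] -> [T [A int] -> [T [A bool] -> [T [A int]]]]]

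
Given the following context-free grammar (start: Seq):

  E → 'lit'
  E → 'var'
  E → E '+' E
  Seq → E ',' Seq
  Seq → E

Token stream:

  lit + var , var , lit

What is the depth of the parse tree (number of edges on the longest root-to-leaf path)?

[Seq [E [E lit] + [E var]] , [Seq [E var] , [Seq [E lit]]]]

4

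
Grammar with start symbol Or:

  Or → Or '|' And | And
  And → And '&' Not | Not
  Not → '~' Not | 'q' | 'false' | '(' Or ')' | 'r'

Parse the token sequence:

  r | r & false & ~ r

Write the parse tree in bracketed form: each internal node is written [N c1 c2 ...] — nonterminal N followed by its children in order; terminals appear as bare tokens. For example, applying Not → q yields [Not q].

Or
Or | And
And | And
Not | And
r | And
r | And & Not
r | And & Not & Not
r | Not & Not & Not
r | r & Not & Not
r | r & false & Not
r | r & false & ~ Not
r | r & false & ~ r

[Or [Or [And [Not r]]] | [And [And [And [Not r]] & [Not false]] & [Not ~ [Not r]]]]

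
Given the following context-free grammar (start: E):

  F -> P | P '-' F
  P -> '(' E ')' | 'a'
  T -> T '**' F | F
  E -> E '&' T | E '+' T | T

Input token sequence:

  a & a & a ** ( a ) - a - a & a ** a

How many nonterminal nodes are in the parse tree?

[E [E [E [E [T [F [P a]]]] & [T [F [P a]]]] & [T [T [F [P a]]] ** [F [P ( [E [T [F [P a]]]] )] - [F [P a] - [F [P a]]]]]] & [T [T [F [P a]]] ** [F [P a]]]]

30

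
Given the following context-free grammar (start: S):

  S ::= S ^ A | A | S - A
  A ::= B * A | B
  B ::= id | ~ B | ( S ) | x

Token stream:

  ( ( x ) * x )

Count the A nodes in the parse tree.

[S [A [B ( [S [A [B ( [S [A [B x]]] )] * [A [B x]]]] )]]]

4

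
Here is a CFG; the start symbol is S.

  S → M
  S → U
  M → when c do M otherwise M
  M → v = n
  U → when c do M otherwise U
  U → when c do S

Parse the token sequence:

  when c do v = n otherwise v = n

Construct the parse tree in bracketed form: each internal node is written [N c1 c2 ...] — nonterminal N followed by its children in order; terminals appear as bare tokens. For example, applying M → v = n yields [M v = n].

[S [M when c do [M v = n] otherwise [M v = n]]]

S
M
when c do M otherwise M
when c do v = n otherwise M
when c do v = n otherwise v = n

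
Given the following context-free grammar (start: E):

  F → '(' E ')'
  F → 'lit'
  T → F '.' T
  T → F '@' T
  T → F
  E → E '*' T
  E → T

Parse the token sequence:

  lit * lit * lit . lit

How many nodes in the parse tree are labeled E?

3

[E [E [E [T [F lit]]] * [T [F lit]]] * [T [F lit] . [T [F lit]]]]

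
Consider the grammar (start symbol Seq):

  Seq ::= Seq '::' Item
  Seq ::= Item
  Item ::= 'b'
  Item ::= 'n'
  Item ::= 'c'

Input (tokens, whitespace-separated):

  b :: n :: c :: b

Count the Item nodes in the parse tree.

4

[Seq [Seq [Seq [Seq [Item b]] :: [Item n]] :: [Item c]] :: [Item b]]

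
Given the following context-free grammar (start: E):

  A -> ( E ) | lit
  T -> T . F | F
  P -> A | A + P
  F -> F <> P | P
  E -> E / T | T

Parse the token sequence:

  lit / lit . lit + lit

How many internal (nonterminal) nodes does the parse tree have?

16

[E [E [T [F [P [A lit]]]]] / [T [T [F [P [A lit]]]] . [F [P [A lit] + [P [A lit]]]]]]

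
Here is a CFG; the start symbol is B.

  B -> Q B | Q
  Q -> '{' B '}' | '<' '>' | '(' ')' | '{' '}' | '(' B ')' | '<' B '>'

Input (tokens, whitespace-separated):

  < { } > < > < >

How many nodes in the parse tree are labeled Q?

4

[B [Q < [B [Q { }]] >] [B [Q < >] [B [Q < >]]]]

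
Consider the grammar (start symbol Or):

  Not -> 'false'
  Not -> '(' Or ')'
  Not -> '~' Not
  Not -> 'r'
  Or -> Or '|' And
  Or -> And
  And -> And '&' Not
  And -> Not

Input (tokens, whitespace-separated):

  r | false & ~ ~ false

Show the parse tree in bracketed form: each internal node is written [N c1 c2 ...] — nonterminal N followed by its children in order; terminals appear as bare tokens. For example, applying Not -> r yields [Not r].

Or
Or | And
And | And
Not | And
r | And
r | And & Not
r | Not & Not
r | false & Not
r | false & ~ Not
r | false & ~ ~ Not
r | false & ~ ~ false

[Or [Or [And [Not r]]] | [And [And [Not false]] & [Not ~ [Not ~ [Not false]]]]]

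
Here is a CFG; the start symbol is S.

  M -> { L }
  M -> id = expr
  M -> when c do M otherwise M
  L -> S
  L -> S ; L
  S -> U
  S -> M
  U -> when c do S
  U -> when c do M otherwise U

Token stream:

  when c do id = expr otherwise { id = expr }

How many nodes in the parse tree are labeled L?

[S [M when c do [M id = expr] otherwise [M { [L [S [M id = expr]]] }]]]

1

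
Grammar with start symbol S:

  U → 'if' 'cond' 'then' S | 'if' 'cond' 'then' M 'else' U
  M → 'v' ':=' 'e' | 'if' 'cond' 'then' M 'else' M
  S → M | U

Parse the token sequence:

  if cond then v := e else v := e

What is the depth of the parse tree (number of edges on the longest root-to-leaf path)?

[S [M if cond then [M v := e] else [M v := e]]]

3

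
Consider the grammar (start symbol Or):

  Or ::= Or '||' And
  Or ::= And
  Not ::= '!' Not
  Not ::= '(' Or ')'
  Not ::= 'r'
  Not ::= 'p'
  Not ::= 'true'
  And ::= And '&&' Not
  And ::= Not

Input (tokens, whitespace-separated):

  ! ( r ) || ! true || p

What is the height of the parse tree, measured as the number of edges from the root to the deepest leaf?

9

[Or [Or [Or [And [Not ! [Not ( [Or [And [Not r]]] )]]]] || [And [Not ! [Not true]]]] || [And [Not p]]]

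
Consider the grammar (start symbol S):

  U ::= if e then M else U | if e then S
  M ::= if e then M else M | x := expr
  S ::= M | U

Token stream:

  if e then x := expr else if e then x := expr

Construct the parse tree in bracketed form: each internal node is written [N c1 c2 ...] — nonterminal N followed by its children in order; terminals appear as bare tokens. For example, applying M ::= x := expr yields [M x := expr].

S
U
if e then M else U
if e then x := expr else U
if e then x := expr else if e then S
if e then x := expr else if e then M
if e then x := expr else if e then x := expr

[S [U if e then [M x := expr] else [U if e then [S [M x := expr]]]]]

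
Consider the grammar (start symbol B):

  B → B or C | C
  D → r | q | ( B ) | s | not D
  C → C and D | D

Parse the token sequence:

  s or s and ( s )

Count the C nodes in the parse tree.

[B [B [C [D s]]] or [C [C [D s]] and [D ( [B [C [D s]]] )]]]

4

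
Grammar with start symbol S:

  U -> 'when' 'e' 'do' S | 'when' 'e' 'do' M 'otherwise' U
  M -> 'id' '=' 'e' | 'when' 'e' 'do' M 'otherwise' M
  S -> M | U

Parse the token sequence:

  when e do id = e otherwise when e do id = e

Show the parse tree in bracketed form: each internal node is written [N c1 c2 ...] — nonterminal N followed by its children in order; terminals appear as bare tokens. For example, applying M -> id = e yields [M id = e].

[S [U when e do [M id = e] otherwise [U when e do [S [M id = e]]]]]

S
U
when e do M otherwise U
when e do id = e otherwise U
when e do id = e otherwise when e do S
when e do id = e otherwise when e do M
when e do id = e otherwise when e do id = e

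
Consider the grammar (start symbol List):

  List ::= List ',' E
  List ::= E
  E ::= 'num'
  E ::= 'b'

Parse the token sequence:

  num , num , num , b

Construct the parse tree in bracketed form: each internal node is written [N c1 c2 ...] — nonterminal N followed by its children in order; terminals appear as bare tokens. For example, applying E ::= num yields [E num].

[List [List [List [List [E num]] , [E num]] , [E num]] , [E b]]

List
List , E
List , E , E
List , E , E , E
E , E , E , E
num , E , E , E
num , num , E , E
num , num , num , E
num , num , num , b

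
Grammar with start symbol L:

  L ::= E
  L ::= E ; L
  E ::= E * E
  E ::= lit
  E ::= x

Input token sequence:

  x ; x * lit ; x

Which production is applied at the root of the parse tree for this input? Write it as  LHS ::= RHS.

L ::= E ; L

[L [E x] ; [L [E [E x] * [E lit]] ; [L [E x]]]]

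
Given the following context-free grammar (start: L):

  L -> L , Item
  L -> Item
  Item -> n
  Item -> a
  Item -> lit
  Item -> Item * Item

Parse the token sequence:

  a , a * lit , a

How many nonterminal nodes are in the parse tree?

[L [L [L [Item a]] , [Item [Item a] * [Item lit]]] , [Item a]]

8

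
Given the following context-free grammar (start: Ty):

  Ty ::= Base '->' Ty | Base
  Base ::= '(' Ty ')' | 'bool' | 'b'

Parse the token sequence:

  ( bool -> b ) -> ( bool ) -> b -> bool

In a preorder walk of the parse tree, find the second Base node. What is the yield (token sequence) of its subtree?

[Ty [Base ( [Ty [Base bool] -> [Ty [Base b]]] )] -> [Ty [Base ( [Ty [Base bool]] )] -> [Ty [Base b] -> [Ty [Base bool]]]]]

bool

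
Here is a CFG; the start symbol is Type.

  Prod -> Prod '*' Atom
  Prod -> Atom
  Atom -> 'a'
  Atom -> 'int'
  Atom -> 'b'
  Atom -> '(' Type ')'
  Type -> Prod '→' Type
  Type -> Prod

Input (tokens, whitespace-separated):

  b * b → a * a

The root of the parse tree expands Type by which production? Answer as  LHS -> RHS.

[Type [Prod [Prod [Atom b]] * [Atom b]] → [Type [Prod [Prod [Atom a]] * [Atom a]]]]

Type -> Prod '→' Type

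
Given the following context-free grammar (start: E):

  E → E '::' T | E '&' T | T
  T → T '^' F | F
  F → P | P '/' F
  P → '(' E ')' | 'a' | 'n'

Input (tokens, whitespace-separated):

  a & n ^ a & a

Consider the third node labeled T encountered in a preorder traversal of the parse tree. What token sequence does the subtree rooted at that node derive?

[E [E [E [T [F [P a]]]] & [T [T [F [P n]]] ^ [F [P a]]]] & [T [F [P a]]]]

n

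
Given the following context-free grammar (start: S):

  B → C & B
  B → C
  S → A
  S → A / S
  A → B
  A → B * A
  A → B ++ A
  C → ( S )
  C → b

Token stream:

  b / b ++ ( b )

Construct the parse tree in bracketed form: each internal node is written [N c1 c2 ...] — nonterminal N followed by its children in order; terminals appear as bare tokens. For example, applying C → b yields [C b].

[S [A [B [C b]]] / [S [A [B [C b]] ++ [A [B [C ( [S [A [B [C b]]]] )]]]]]]

S
A / S
B / S
C / S
b / S
b / A
b / B ++ A
b / C ++ A
b / b ++ A
b / b ++ B
b / b ++ C
b / b ++ ( S )
b / b ++ ( A )
b / b ++ ( B )
b / b ++ ( C )
b / b ++ ( b )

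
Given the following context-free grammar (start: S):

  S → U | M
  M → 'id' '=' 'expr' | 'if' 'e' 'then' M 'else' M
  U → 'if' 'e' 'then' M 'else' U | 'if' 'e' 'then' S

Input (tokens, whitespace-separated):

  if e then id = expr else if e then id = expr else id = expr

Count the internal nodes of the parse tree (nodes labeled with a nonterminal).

[S [M if e then [M id = expr] else [M if e then [M id = expr] else [M id = expr]]]]

6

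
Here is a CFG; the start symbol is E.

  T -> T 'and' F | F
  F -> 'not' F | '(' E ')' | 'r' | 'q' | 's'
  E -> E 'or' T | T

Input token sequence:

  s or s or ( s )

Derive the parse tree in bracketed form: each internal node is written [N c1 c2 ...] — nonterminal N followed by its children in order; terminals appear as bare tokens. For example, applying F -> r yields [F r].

[E [E [E [T [F s]]] or [T [F s]]] or [T [F ( [E [T [F s]]] )]]]

E
E or T
E or T or T
T or T or T
F or T or T
s or T or T
s or F or T
s or s or T
s or s or F
s or s or ( E )
s or s or ( T )
s or s or ( F )
s or s or ( s )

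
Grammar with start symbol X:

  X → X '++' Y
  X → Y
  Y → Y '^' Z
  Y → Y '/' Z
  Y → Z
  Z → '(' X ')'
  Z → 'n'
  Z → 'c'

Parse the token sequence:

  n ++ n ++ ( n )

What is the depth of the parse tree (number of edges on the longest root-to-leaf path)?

6

[X [X [X [Y [Z n]]] ++ [Y [Z n]]] ++ [Y [Z ( [X [Y [Z n]]] )]]]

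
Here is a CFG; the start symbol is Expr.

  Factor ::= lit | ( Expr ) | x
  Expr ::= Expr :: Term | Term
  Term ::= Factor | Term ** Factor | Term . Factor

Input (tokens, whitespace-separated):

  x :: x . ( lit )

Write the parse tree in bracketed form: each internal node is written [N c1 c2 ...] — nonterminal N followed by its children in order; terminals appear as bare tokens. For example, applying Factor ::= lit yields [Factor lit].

Expr
Expr :: Term
Term :: Term
Factor :: Term
x :: Term
x :: Term . Factor
x :: Factor . Factor
x :: x . Factor
x :: x . ( Expr )
x :: x . ( Term )
x :: x . ( Factor )
x :: x . ( lit )

[Expr [Expr [Term [Factor x]]] :: [Term [Term [Factor x]] . [Factor ( [Expr [Term [Factor lit]]] )]]]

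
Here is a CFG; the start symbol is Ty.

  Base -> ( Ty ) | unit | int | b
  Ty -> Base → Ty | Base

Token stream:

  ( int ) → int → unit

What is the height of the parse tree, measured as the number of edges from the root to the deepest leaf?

[Ty [Base ( [Ty [Base int]] )] → [Ty [Base int] → [Ty [Base unit]]]]

4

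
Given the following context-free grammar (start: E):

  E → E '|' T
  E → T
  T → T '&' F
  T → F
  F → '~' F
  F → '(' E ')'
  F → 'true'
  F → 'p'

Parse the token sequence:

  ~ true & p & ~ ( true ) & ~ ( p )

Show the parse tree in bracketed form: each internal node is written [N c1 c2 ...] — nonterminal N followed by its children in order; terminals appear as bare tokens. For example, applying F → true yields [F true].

E
T
T & F
T & F & F
T & F & F & F
F & F & F & F
~ F & F & F & F
~ true & F & F & F
~ true & p & F & F
~ true & p & ~ F & F
~ true & p & ~ ( E ) & F
~ true & p & ~ ( T ) & F
~ true & p & ~ ( F ) & F
~ true & p & ~ ( true ) & F
~ true & p & ~ ( true ) & ~ F
~ true & p & ~ ( true ) & ~ ( E )
~ true & p & ~ ( true ) & ~ ( T )
~ true & p & ~ ( true ) & ~ ( F )
~ true & p & ~ ( true ) & ~ ( p )

[E [T [T [T [T [F ~ [F true]]] & [F p]] & [F ~ [F ( [E [T [F true]]] )]]] & [F ~ [F ( [E [T [F p]]] )]]]]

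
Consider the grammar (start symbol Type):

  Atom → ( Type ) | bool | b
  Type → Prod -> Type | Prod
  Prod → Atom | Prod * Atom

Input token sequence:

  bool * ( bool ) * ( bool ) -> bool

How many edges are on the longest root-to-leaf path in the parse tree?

[Type [Prod [Prod [Prod [Atom bool]] * [Atom ( [Type [Prod [Atom bool]]] )]] * [Atom ( [Type [Prod [Atom bool]]] )]] -> [Type [Prod [Atom bool]]]]

7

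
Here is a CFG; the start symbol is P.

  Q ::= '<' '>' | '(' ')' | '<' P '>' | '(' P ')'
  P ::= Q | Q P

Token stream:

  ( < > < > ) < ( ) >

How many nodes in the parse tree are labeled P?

5

[P [Q ( [P [Q < >] [P [Q < >]]] )] [P [Q < [P [Q ( )]] >]]]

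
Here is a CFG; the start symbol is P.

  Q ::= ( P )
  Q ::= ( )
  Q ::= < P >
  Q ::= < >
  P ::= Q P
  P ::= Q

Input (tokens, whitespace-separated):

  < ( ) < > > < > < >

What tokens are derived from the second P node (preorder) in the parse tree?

[P [Q < [P [Q ( )] [P [Q < >]]] >] [P [Q < >] [P [Q < >]]]]

( ) < >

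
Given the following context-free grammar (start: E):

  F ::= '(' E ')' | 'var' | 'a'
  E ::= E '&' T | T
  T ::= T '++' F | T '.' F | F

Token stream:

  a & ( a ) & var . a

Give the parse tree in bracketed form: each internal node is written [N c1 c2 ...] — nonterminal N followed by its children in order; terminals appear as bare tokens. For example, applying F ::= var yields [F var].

E
E & T
E & T & T
T & T & T
F & T & T
a & T & T
a & F & T
a & ( E ) & T
a & ( T ) & T
a & ( F ) & T
a & ( a ) & T
a & ( a ) & T . F
a & ( a ) & F . F
a & ( a ) & var . F
a & ( a ) & var . a

[E [E [E [T [F a]]] & [T [F ( [E [T [F a]]] )]]] & [T [T [F var]] . [F a]]]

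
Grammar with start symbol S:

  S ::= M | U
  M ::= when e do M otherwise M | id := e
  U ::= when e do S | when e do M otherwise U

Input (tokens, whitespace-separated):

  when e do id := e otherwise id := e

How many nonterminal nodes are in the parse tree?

4

[S [M when e do [M id := e] otherwise [M id := e]]]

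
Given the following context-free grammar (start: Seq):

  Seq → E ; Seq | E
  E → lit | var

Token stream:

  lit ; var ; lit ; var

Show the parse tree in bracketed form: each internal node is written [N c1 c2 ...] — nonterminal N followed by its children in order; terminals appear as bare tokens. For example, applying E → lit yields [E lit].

Seq
E ; Seq
lit ; Seq
lit ; E ; Seq
lit ; var ; Seq
lit ; var ; E ; Seq
lit ; var ; lit ; Seq
lit ; var ; lit ; E
lit ; var ; lit ; var

[Seq [E lit] ; [Seq [E var] ; [Seq [E lit] ; [Seq [E var]]]]]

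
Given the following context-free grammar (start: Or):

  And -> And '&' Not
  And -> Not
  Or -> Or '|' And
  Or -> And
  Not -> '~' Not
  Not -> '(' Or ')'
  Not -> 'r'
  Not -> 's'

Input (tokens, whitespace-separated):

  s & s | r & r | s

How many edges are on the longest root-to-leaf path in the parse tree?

6

[Or [Or [Or [And [And [Not s]] & [Not s]]] | [And [And [Not r]] & [Not r]]] | [And [Not s]]]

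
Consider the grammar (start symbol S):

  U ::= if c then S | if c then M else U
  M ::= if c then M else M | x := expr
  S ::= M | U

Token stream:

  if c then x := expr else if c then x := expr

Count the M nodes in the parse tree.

[S [U if c then [M x := expr] else [U if c then [S [M x := expr]]]]]

2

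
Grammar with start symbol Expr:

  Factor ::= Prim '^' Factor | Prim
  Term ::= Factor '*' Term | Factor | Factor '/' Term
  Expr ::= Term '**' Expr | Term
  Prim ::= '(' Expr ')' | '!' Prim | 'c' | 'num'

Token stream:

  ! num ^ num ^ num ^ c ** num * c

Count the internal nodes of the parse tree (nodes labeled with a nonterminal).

18

[Expr [Term [Factor [Prim ! [Prim num]] ^ [Factor [Prim num] ^ [Factor [Prim num] ^ [Factor [Prim c]]]]]] ** [Expr [Term [Factor [Prim num]] * [Term [Factor [Prim c]]]]]]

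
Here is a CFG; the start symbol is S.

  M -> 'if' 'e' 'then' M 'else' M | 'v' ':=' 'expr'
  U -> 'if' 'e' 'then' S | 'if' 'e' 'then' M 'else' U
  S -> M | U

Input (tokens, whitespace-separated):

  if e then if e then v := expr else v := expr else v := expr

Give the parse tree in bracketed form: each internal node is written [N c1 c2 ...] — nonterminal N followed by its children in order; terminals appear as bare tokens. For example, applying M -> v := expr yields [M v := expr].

S
M
if e then M else M
if e then if e then M else M else M
if e then if e then v := expr else M else M
if e then if e then v := expr else v := expr else M
if e then if e then v := expr else v := expr else v := expr

[S [M if e then [M if e then [M v := expr] else [M v := expr]] else [M v := expr]]]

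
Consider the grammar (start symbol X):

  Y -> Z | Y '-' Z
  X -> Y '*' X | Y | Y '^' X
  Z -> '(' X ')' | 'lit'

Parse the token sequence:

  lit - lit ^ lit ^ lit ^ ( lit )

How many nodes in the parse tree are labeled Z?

6

[X [Y [Y [Z lit]] - [Z lit]] ^ [X [Y [Z lit]] ^ [X [Y [Z lit]] ^ [X [Y [Z ( [X [Y [Z lit]]] )]]]]]]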